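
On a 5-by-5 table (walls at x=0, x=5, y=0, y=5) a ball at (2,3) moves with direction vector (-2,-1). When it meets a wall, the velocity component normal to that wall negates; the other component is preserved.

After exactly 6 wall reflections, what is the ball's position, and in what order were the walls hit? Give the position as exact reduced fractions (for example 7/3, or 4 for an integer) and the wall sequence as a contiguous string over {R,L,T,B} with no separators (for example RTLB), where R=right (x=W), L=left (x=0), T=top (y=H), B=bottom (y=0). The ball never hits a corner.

1. t=1 → L at (0,2); v=(2,-1)
2. t=2 → B at (4,0); v=(2,1)
3. t=1/2 → R at (5,1/2); v=(-2,1)
4. t=5/2 → L at (0,3); v=(2,1)
5. t=2 → T at (4,5); v=(2,-1)
6. t=1/2 → R at (5,9/2); v=(-2,-1)

Final position: (5,9/2)
Wall sequence: LBRLTR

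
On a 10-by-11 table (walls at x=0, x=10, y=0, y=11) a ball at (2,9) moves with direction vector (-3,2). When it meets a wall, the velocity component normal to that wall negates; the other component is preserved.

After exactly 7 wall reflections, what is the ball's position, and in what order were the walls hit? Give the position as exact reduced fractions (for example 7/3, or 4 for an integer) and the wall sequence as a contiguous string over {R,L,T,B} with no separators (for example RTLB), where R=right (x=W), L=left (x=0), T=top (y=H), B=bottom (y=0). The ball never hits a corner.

Final position: (6,11)
Wall sequence: LTRBLRT

1. t=2/3 → L at (0,31/3); v=(3,2)
2. t=1/3 → T at (1,11); v=(3,-2)
3. t=3 → R at (10,5); v=(-3,-2)
4. t=5/2 → B at (5/2,0); v=(-3,2)
5. t=5/6 → L at (0,5/3); v=(3,2)
6. t=10/3 → R at (10,25/3); v=(-3,2)
7. t=4/3 → T at (6,11); v=(-3,-2)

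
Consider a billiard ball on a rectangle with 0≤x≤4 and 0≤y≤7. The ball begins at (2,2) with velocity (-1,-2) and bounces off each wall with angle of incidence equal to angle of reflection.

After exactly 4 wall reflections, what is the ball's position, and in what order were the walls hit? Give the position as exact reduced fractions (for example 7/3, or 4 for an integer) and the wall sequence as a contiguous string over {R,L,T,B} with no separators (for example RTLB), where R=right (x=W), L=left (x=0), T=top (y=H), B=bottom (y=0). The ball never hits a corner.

Final position: (4,4)
Wall sequence: BLTR

1. t=1 → B at (1,0); v=(-1,2)
2. t=1 → L at (0,2); v=(1,2)
3. t=5/2 → T at (5/2,7); v=(1,-2)
4. t=3/2 → R at (4,4); v=(-1,-2)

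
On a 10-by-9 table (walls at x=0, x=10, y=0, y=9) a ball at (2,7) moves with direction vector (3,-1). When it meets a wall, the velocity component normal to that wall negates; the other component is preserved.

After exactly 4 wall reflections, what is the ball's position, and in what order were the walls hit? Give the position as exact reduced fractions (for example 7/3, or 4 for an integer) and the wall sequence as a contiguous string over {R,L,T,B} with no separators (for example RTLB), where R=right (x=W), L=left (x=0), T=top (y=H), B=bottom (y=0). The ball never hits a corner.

Final position: (10,7/3)
Wall sequence: RLBR

1. t=8/3 → R at (10,13/3); v=(-3,-1)
2. t=10/3 → L at (0,1); v=(3,-1)
3. t=1 → B at (3,0); v=(3,1)
4. t=7/3 → R at (10,7/3); v=(-3,1)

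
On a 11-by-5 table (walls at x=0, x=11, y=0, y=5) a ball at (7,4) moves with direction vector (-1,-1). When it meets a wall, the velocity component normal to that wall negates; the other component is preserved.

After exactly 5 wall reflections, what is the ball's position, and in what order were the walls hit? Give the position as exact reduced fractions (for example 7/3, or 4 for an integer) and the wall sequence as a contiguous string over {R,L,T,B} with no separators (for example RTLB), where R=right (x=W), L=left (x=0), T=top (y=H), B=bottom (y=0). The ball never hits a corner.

Final position: (11,4)
Wall sequence: BLTBR

1. t=4 → B at (3,0); v=(-1,1)
2. t=3 → L at (0,3); v=(1,1)
3. t=2 → T at (2,5); v=(1,-1)
4. t=5 → B at (7,0); v=(1,1)
5. t=4 → R at (11,4); v=(-1,1)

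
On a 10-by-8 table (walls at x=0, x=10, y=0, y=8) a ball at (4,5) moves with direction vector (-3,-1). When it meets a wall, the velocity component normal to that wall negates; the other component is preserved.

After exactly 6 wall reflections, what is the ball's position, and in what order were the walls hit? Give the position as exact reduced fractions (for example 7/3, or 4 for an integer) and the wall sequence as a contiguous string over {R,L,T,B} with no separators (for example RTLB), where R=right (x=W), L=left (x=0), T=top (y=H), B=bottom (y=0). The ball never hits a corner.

1. t=4/3 → L at (0,11/3); v=(3,-1)
2. t=10/3 → R at (10,1/3); v=(-3,-1)
3. t=1/3 → B at (9,0); v=(-3,1)
4. t=3 → L at (0,3); v=(3,1)
5. t=10/3 → R at (10,19/3); v=(-3,1)
6. t=5/3 → T at (5,8); v=(-3,-1)

Final position: (5,8)
Wall sequence: LRBLRT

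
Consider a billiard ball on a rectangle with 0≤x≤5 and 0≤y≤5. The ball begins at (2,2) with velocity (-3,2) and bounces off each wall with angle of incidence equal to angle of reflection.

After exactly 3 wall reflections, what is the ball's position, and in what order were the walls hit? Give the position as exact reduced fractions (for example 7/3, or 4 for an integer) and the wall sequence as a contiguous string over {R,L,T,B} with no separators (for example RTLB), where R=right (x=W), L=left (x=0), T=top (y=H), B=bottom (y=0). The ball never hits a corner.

1. t=2/3 → L at (0,10/3); v=(3,2)
2. t=5/6 → T at (5/2,5); v=(3,-2)
3. t=5/6 → R at (5,10/3); v=(-3,-2)

Final position: (5,10/3)
Wall sequence: LTR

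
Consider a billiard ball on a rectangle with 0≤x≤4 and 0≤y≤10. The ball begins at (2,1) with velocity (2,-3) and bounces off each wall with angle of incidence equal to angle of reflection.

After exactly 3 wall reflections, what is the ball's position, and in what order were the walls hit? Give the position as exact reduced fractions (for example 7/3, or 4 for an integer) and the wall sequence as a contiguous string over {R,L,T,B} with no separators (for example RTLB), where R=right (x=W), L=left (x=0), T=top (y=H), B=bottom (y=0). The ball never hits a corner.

Final position: (0,8)
Wall sequence: BRL

1. t=1/3 → B at (8/3,0); v=(2,3)
2. t=2/3 → R at (4,2); v=(-2,3)
3. t=2 → L at (0,8); v=(2,3)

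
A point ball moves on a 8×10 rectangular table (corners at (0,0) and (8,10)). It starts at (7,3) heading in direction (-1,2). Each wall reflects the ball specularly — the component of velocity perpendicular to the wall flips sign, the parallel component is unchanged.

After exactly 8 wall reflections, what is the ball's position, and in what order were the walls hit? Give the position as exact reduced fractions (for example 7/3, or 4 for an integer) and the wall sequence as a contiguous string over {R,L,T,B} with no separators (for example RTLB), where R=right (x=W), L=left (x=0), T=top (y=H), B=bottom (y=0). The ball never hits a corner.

1. t=7/2 → T at (7/2,10); v=(-1,-2)
2. t=7/2 → L at (0,3); v=(1,-2)
3. t=3/2 → B at (3/2,0); v=(1,2)
4. t=5 → T at (13/2,10); v=(1,-2)
5. t=3/2 → R at (8,7); v=(-1,-2)
6. t=7/2 → B at (9/2,0); v=(-1,2)
7. t=9/2 → L at (0,9); v=(1,2)
8. t=1/2 → T at (1/2,10); v=(1,-2)

Final position: (1/2,10)
Wall sequence: TLBTRBLT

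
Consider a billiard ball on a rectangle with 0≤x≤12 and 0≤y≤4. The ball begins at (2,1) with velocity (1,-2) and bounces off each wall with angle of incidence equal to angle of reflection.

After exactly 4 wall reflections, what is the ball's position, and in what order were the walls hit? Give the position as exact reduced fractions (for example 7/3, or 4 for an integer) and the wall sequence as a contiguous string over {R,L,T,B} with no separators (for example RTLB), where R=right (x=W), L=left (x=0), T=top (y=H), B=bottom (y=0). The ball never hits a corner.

Final position: (17/2,4)
Wall sequence: BTBT

1. t=1/2 → B at (5/2,0); v=(1,2)
2. t=2 → T at (9/2,4); v=(1,-2)
3. t=2 → B at (13/2,0); v=(1,2)
4. t=2 → T at (17/2,4); v=(1,-2)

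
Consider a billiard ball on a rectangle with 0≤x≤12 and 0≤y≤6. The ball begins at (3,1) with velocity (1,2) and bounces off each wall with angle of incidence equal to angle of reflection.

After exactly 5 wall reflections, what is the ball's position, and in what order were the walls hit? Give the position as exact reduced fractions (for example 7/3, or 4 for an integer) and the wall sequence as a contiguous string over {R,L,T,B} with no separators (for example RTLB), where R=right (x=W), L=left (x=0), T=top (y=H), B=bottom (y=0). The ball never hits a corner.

Final position: (19/2,0)
Wall sequence: TBTRB

1. t=5/2 → T at (11/2,6); v=(1,-2)
2. t=3 → B at (17/2,0); v=(1,2)
3. t=3 → T at (23/2,6); v=(1,-2)
4. t=1/2 → R at (12,5); v=(-1,-2)
5. t=5/2 → B at (19/2,0); v=(-1,2)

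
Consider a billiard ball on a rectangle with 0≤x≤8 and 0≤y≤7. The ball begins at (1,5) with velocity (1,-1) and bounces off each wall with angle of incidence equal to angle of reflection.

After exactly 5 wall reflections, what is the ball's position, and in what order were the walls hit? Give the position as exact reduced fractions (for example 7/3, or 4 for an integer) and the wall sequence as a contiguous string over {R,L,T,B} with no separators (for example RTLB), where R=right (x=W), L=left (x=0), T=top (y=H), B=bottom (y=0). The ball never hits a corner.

1. t=5 → B at (6,0); v=(1,1)
2. t=2 → R at (8,2); v=(-1,1)
3. t=5 → T at (3,7); v=(-1,-1)
4. t=3 → L at (0,4); v=(1,-1)
5. t=4 → B at (4,0); v=(1,1)

Final position: (4,0)
Wall sequence: BRTLB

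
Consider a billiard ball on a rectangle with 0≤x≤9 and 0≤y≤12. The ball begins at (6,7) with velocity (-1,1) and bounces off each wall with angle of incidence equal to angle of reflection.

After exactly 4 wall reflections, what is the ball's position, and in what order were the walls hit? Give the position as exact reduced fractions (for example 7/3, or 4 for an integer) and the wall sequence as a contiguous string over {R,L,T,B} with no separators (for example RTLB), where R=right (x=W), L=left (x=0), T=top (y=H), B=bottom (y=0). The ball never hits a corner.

Final position: (7,0)
Wall sequence: TLRB

1. t=5 → T at (1,12); v=(-1,-1)
2. t=1 → L at (0,11); v=(1,-1)
3. t=9 → R at (9,2); v=(-1,-1)
4. t=2 → B at (7,0); v=(-1,1)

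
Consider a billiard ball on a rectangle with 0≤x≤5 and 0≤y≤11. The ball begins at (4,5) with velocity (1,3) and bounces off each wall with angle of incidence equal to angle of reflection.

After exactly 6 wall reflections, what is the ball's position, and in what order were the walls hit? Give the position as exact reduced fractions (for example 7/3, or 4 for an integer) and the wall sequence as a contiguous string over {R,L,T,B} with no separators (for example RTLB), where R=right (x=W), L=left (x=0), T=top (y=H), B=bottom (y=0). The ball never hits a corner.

1. t=1 → R at (5,8); v=(-1,3)
2. t=1 → T at (4,11); v=(-1,-3)
3. t=11/3 → B at (1/3,0); v=(-1,3)
4. t=1/3 → L at (0,1); v=(1,3)
5. t=10/3 → T at (10/3,11); v=(1,-3)
6. t=5/3 → R at (5,6); v=(-1,-3)

Final position: (5,6)
Wall sequence: RTBLTR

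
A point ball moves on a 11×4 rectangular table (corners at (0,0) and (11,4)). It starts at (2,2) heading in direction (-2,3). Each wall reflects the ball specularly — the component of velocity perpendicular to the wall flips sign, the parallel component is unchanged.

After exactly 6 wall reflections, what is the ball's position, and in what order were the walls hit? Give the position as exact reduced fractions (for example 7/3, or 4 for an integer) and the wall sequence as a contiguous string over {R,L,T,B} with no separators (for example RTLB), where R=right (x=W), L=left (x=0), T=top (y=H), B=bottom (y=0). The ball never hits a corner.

1. t=2/3 → T at (2/3,4); v=(-2,-3)
2. t=1/3 → L at (0,3); v=(2,-3)
3. t=1 → B at (2,0); v=(2,3)
4. t=4/3 → T at (14/3,4); v=(2,-3)
5. t=4/3 → B at (22/3,0); v=(2,3)
6. t=4/3 → T at (10,4); v=(2,-3)

Final position: (10,4)
Wall sequence: TLBTBT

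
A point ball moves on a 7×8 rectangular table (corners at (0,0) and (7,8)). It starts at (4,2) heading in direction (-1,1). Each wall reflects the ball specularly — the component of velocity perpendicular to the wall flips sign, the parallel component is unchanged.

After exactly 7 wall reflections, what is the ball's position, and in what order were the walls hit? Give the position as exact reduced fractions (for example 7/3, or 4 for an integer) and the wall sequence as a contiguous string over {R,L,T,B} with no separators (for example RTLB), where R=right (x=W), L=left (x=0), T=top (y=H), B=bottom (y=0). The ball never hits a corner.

Final position: (7,5)
Wall sequence: LTRBLTR

1. t=4 → L at (0,6); v=(1,1)
2. t=2 → T at (2,8); v=(1,-1)
3. t=5 → R at (7,3); v=(-1,-1)
4. t=3 → B at (4,0); v=(-1,1)
5. t=4 → L at (0,4); v=(1,1)
6. t=4 → T at (4,8); v=(1,-1)
7. t=3 → R at (7,5); v=(-1,-1)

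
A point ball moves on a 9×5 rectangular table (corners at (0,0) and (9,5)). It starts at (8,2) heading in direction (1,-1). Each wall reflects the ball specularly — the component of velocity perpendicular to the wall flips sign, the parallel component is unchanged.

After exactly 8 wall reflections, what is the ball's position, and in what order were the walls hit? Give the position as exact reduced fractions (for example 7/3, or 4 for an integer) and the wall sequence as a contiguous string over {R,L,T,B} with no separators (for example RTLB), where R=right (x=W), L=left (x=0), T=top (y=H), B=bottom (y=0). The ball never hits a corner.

1. t=1 → R at (9,1); v=(-1,-1)
2. t=1 → B at (8,0); v=(-1,1)
3. t=5 → T at (3,5); v=(-1,-1)
4. t=3 → L at (0,2); v=(1,-1)
5. t=2 → B at (2,0); v=(1,1)
6. t=5 → T at (7,5); v=(1,-1)
7. t=2 → R at (9,3); v=(-1,-1)
8. t=3 → B at (6,0); v=(-1,1)

Final position: (6,0)
Wall sequence: RBTLBTRB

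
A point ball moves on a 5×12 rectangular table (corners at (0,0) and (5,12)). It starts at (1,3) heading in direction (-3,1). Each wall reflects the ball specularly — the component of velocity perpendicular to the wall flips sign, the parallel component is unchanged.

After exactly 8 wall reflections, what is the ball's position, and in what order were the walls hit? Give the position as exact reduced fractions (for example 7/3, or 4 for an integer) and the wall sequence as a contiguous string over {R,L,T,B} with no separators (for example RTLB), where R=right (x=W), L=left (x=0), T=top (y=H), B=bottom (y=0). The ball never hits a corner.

1. t=1/3 → L at (0,10/3); v=(3,1)
2. t=5/3 → R at (5,5); v=(-3,1)
3. t=5/3 → L at (0,20/3); v=(3,1)
4. t=5/3 → R at (5,25/3); v=(-3,1)
5. t=5/3 → L at (0,10); v=(3,1)
6. t=5/3 → R at (5,35/3); v=(-3,1)
7. t=1/3 → T at (4,12); v=(-3,-1)
8. t=4/3 → L at (0,32/3); v=(3,-1)

Final position: (0,32/3)
Wall sequence: LRLRLRTL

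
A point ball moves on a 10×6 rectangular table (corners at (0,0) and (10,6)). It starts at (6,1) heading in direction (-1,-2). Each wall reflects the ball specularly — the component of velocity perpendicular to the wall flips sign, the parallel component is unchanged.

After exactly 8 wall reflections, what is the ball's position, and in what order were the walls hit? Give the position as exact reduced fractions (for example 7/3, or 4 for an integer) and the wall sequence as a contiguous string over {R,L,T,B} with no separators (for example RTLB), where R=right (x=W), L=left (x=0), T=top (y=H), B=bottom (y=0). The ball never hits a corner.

Final position: (10,5)
Wall sequence: BTLBTBTR

1. t=1/2 → B at (11/2,0); v=(-1,2)
2. t=3 → T at (5/2,6); v=(-1,-2)
3. t=5/2 → L at (0,1); v=(1,-2)
4. t=1/2 → B at (1/2,0); v=(1,2)
5. t=3 → T at (7/2,6); v=(1,-2)
6. t=3 → B at (13/2,0); v=(1,2)
7. t=3 → T at (19/2,6); v=(1,-2)
8. t=1/2 → R at (10,5); v=(-1,-2)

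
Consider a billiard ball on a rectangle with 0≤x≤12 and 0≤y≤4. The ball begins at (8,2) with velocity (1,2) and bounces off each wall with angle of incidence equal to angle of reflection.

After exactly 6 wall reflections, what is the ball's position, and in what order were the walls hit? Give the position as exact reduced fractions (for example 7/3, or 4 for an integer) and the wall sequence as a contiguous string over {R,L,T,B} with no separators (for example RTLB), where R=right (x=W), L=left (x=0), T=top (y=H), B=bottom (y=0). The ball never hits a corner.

Final position: (7,4)
Wall sequence: TBRTBT

1. t=1 → T at (9,4); v=(1,-2)
2. t=2 → B at (11,0); v=(1,2)
3. t=1 → R at (12,2); v=(-1,2)
4. t=1 → T at (11,4); v=(-1,-2)
5. t=2 → B at (9,0); v=(-1,2)
6. t=2 → T at (7,4); v=(-1,-2)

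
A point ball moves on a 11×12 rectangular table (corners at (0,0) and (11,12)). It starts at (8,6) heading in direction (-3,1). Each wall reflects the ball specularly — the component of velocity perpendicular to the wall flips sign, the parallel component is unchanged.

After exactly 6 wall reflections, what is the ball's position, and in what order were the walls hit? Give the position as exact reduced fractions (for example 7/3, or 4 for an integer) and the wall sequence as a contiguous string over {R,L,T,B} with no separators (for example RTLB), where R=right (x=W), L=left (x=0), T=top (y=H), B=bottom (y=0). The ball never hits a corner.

Final position: (0,2/3)
Wall sequence: LTRLRL

1. t=8/3 → L at (0,26/3); v=(3,1)
2. t=10/3 → T at (10,12); v=(3,-1)
3. t=1/3 → R at (11,35/3); v=(-3,-1)
4. t=11/3 → L at (0,8); v=(3,-1)
5. t=11/3 → R at (11,13/3); v=(-3,-1)
6. t=11/3 → L at (0,2/3); v=(3,-1)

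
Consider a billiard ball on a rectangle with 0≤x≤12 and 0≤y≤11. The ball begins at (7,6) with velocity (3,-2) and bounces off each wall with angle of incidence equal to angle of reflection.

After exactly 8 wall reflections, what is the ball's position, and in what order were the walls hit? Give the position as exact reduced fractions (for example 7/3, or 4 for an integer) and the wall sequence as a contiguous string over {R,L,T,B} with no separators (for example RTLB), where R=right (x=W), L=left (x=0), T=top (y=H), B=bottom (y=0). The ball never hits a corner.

1. t=5/3 → R at (12,8/3); v=(-3,-2)
2. t=4/3 → B at (8,0); v=(-3,2)
3. t=8/3 → L at (0,16/3); v=(3,2)
4. t=17/6 → T at (17/2,11); v=(3,-2)
5. t=7/6 → R at (12,26/3); v=(-3,-2)
6. t=4 → L at (0,2/3); v=(3,-2)
7. t=1/3 → B at (1,0); v=(3,2)
8. t=11/3 → R at (12,22/3); v=(-3,2)

Final position: (12,22/3)
Wall sequence: RBLTRLBR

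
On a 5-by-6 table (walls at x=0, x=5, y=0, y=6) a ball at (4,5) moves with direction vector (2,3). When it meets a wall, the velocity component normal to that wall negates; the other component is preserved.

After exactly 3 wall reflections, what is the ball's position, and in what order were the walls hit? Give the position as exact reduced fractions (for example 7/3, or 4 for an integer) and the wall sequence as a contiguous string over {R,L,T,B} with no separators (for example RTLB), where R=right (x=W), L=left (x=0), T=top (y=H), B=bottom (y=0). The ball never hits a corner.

Final position: (4/3,0)
Wall sequence: TRB

1. t=1/3 → T at (14/3,6); v=(2,-3)
2. t=1/6 → R at (5,11/2); v=(-2,-3)
3. t=11/6 → B at (4/3,0); v=(-2,3)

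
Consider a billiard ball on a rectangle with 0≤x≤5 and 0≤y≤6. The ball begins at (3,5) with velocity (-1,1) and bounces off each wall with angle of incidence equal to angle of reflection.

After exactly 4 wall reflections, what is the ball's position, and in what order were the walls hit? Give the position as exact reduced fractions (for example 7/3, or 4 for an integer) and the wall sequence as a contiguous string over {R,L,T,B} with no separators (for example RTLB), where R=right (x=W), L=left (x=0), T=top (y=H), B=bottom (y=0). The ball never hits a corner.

Final position: (5,1)
Wall sequence: TLBR

1. t=1 → T at (2,6); v=(-1,-1)
2. t=2 → L at (0,4); v=(1,-1)
3. t=4 → B at (4,0); v=(1,1)
4. t=1 → R at (5,1); v=(-1,1)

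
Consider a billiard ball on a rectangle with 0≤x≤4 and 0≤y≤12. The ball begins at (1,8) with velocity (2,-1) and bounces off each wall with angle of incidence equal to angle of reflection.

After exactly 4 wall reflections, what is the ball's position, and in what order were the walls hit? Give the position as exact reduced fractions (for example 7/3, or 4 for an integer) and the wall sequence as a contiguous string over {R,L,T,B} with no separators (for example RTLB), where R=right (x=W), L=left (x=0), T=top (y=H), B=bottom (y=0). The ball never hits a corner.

Final position: (0,1/2)
Wall sequence: RLRL

1. t=3/2 → R at (4,13/2); v=(-2,-1)
2. t=2 → L at (0,9/2); v=(2,-1)
3. t=2 → R at (4,5/2); v=(-2,-1)
4. t=2 → L at (0,1/2); v=(2,-1)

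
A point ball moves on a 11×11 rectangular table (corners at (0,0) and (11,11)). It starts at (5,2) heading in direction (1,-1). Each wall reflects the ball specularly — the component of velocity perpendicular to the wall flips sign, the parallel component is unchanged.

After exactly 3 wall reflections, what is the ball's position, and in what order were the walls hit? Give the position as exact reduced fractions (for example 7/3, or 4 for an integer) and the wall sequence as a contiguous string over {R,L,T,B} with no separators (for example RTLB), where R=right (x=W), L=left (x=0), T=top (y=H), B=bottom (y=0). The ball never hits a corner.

Final position: (4,11)
Wall sequence: BRT

1. t=2 → B at (7,0); v=(1,1)
2. t=4 → R at (11,4); v=(-1,1)
3. t=7 → T at (4,11); v=(-1,-1)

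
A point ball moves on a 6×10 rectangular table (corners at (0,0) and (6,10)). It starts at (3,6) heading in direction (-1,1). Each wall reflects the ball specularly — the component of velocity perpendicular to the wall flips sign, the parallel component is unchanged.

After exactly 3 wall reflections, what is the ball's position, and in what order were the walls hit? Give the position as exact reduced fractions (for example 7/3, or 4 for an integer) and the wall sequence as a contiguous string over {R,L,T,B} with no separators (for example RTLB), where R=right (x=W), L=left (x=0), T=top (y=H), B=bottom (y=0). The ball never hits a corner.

1. t=3 → L at (0,9); v=(1,1)
2. t=1 → T at (1,10); v=(1,-1)
3. t=5 → R at (6,5); v=(-1,-1)

Final position: (6,5)
Wall sequence: LTR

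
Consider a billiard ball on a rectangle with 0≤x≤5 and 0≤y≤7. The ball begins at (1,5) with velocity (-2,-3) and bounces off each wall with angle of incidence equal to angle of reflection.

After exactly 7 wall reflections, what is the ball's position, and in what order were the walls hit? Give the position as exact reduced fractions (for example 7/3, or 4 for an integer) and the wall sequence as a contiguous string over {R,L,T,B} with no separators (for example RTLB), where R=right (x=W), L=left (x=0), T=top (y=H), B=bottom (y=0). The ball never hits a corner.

Final position: (5,5)
Wall sequence: LBRTLBR

1. t=1/2 → L at (0,7/2); v=(2,-3)
2. t=7/6 → B at (7/3,0); v=(2,3)
3. t=4/3 → R at (5,4); v=(-2,3)
4. t=1 → T at (3,7); v=(-2,-3)
5. t=3/2 → L at (0,5/2); v=(2,-3)
6. t=5/6 → B at (5/3,0); v=(2,3)
7. t=5/3 → R at (5,5); v=(-2,3)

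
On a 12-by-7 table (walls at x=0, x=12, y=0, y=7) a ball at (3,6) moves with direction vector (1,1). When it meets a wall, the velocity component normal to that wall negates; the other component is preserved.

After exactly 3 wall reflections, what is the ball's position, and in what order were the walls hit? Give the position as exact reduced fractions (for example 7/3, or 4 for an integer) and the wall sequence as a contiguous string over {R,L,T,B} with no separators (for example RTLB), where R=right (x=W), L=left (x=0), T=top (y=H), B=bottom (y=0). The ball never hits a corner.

Final position: (12,1)
Wall sequence: TBR

1. t=1 → T at (4,7); v=(1,-1)
2. t=7 → B at (11,0); v=(1,1)
3. t=1 → R at (12,1); v=(-1,1)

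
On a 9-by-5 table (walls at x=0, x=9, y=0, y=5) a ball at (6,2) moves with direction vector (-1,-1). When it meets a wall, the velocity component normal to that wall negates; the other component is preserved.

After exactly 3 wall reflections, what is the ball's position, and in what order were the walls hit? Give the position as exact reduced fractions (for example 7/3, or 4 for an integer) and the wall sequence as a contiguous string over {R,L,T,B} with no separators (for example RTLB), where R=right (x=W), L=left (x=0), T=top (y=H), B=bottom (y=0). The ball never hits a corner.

Final position: (1,5)
Wall sequence: BLT

1. t=2 → B at (4,0); v=(-1,1)
2. t=4 → L at (0,4); v=(1,1)
3. t=1 → T at (1,5); v=(1,-1)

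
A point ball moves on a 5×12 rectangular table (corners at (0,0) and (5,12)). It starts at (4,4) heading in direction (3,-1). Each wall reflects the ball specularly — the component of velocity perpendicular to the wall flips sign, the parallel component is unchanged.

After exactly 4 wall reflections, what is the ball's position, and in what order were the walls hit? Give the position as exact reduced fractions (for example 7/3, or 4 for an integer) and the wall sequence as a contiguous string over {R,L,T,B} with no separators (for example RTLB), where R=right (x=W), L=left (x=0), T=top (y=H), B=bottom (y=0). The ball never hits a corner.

1. t=1/3 → R at (5,11/3); v=(-3,-1)
2. t=5/3 → L at (0,2); v=(3,-1)
3. t=5/3 → R at (5,1/3); v=(-3,-1)
4. t=1/3 → B at (4,0); v=(-3,1)

Final position: (4,0)
Wall sequence: RLRB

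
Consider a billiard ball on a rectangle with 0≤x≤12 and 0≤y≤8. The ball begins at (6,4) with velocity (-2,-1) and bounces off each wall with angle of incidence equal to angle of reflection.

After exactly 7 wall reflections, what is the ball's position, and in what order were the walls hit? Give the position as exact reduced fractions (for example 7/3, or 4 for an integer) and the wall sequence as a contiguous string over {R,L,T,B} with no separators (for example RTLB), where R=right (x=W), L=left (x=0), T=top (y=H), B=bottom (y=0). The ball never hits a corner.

1. t=3 → L at (0,1); v=(2,-1)
2. t=1 → B at (2,0); v=(2,1)
3. t=5 → R at (12,5); v=(-2,1)
4. t=3 → T at (6,8); v=(-2,-1)
5. t=3 → L at (0,5); v=(2,-1)
6. t=5 → B at (10,0); v=(2,1)
7. t=1 → R at (12,1); v=(-2,1)

Final position: (12,1)
Wall sequence: LBRTLBR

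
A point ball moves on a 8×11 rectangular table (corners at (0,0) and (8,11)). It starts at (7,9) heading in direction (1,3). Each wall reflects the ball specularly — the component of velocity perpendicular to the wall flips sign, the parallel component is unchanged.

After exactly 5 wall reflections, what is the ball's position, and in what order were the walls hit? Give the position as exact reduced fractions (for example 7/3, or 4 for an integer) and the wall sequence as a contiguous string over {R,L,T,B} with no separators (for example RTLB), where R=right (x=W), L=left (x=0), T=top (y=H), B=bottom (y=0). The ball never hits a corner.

Final position: (0,8)
Wall sequence: TRBTL

1. t=2/3 → T at (23/3,11); v=(1,-3)
2. t=1/3 → R at (8,10); v=(-1,-3)
3. t=10/3 → B at (14/3,0); v=(-1,3)
4. t=11/3 → T at (1,11); v=(-1,-3)
5. t=1 → L at (0,8); v=(1,-3)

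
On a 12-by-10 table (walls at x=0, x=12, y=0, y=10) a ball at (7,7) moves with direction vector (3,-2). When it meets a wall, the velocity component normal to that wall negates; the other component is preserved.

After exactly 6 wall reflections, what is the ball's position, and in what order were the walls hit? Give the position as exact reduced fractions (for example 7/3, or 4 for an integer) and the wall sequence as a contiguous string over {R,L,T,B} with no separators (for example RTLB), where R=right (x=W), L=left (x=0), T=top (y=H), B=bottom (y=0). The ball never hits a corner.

Final position: (1/2,0)
Wall sequence: RBLTRB

1. t=5/3 → R at (12,11/3); v=(-3,-2)
2. t=11/6 → B at (13/2,0); v=(-3,2)
3. t=13/6 → L at (0,13/3); v=(3,2)
4. t=17/6 → T at (17/2,10); v=(3,-2)
5. t=7/6 → R at (12,23/3); v=(-3,-2)
6. t=23/6 → B at (1/2,0); v=(-3,2)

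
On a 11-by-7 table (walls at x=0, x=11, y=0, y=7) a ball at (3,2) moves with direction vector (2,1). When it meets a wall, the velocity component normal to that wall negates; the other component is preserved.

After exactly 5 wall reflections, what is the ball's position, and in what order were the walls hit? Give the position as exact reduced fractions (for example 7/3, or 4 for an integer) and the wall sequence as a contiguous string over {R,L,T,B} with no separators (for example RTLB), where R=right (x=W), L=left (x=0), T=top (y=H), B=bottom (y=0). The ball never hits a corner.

Final position: (11,3)
Wall sequence: RTLBR

1. t=4 → R at (11,6); v=(-2,1)
2. t=1 → T at (9,7); v=(-2,-1)
3. t=9/2 → L at (0,5/2); v=(2,-1)
4. t=5/2 → B at (5,0); v=(2,1)
5. t=3 → R at (11,3); v=(-2,1)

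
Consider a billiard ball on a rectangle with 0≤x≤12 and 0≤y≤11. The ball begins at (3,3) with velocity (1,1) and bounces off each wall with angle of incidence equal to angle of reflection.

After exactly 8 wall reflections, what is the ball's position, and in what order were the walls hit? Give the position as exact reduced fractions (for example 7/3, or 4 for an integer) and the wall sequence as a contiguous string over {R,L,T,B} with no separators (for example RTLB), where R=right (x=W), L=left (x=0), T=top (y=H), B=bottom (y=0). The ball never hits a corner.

Final position: (0,4)
Wall sequence: TRBLTRBL

1. t=8 → T at (11,11); v=(1,-1)
2. t=1 → R at (12,10); v=(-1,-1)
3. t=10 → B at (2,0); v=(-1,1)
4. t=2 → L at (0,2); v=(1,1)
5. t=9 → T at (9,11); v=(1,-1)
6. t=3 → R at (12,8); v=(-1,-1)
7. t=8 → B at (4,0); v=(-1,1)
8. t=4 → L at (0,4); v=(1,1)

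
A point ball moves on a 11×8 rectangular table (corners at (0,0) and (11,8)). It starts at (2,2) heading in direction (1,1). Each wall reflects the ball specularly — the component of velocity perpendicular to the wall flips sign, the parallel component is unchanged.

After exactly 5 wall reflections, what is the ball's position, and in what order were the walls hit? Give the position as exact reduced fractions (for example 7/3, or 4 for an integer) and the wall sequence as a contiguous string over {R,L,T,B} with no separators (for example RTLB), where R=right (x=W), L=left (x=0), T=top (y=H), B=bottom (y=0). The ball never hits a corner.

Final position: (2,8)
Wall sequence: TRBLT

1. t=6 → T at (8,8); v=(1,-1)
2. t=3 → R at (11,5); v=(-1,-1)
3. t=5 → B at (6,0); v=(-1,1)
4. t=6 → L at (0,6); v=(1,1)
5. t=2 → T at (2,8); v=(1,-1)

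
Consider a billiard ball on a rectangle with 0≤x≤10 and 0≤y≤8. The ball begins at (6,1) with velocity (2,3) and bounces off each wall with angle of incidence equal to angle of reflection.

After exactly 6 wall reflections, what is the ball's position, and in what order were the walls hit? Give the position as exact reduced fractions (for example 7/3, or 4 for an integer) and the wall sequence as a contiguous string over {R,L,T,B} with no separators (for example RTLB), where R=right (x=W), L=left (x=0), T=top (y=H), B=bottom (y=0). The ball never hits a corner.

1. t=2 → R at (10,7); v=(-2,3)
2. t=1/3 → T at (28/3,8); v=(-2,-3)
3. t=8/3 → B at (4,0); v=(-2,3)
4. t=2 → L at (0,6); v=(2,3)
5. t=2/3 → T at (4/3,8); v=(2,-3)
6. t=8/3 → B at (20/3,0); v=(2,3)

Final position: (20/3,0)
Wall sequence: RTBLTB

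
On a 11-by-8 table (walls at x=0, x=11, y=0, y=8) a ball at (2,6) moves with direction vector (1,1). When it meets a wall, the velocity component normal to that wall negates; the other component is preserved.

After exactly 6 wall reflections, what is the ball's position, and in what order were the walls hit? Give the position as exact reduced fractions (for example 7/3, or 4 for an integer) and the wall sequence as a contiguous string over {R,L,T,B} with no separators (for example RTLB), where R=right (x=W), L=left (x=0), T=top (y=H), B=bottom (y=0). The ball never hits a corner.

1. t=2 → T at (4,8); v=(1,-1)
2. t=7 → R at (11,1); v=(-1,-1)
3. t=1 → B at (10,0); v=(-1,1)
4. t=8 → T at (2,8); v=(-1,-1)
5. t=2 → L at (0,6); v=(1,-1)
6. t=6 → B at (6,0); v=(1,1)

Final position: (6,0)
Wall sequence: TRBTLB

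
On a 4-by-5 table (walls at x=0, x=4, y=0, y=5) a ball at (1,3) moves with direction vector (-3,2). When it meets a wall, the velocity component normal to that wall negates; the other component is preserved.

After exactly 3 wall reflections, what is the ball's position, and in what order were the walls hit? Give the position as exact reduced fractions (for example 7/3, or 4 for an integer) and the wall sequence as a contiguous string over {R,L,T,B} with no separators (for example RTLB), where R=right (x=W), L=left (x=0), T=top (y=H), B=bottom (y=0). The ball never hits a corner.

Final position: (4,11/3)
Wall sequence: LTR

1. t=1/3 → L at (0,11/3); v=(3,2)
2. t=2/3 → T at (2,5); v=(3,-2)
3. t=2/3 → R at (4,11/3); v=(-3,-2)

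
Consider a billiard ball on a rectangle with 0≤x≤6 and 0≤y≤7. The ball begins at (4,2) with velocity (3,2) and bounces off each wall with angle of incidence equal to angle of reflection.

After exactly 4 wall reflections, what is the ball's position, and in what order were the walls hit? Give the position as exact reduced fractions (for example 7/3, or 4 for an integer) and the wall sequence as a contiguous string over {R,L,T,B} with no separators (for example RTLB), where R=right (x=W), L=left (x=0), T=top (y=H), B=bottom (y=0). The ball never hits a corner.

1. t=2/3 → R at (6,10/3); v=(-3,2)
2. t=11/6 → T at (1/2,7); v=(-3,-2)
3. t=1/6 → L at (0,20/3); v=(3,-2)
4. t=2 → R at (6,8/3); v=(-3,-2)

Final position: (6,8/3)
Wall sequence: RTLR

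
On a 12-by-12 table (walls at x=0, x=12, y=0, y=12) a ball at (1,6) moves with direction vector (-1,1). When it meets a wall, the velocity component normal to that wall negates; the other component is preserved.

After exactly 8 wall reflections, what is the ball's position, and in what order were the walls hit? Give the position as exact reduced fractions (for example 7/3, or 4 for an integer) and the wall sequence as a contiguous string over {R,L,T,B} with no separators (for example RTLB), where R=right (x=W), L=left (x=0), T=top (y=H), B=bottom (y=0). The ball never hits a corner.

Final position: (7,0)
Wall sequence: LTRBLTRB

1. t=1 → L at (0,7); v=(1,1)
2. t=5 → T at (5,12); v=(1,-1)
3. t=7 → R at (12,5); v=(-1,-1)
4. t=5 → B at (7,0); v=(-1,1)
5. t=7 → L at (0,7); v=(1,1)
6. t=5 → T at (5,12); v=(1,-1)
7. t=7 → R at (12,5); v=(-1,-1)
8. t=5 → B at (7,0); v=(-1,1)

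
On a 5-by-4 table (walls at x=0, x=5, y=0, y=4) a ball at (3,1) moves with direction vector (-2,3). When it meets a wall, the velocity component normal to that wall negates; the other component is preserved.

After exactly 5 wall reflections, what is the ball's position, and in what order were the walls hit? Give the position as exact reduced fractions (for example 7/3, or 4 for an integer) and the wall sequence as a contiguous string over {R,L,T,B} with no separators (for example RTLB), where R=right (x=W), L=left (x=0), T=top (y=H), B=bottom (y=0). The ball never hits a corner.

1. t=1 → T at (1,4); v=(-2,-3)
2. t=1/2 → L at (0,5/2); v=(2,-3)
3. t=5/6 → B at (5/3,0); v=(2,3)
4. t=4/3 → T at (13/3,4); v=(2,-3)
5. t=1/3 → R at (5,3); v=(-2,-3)

Final position: (5,3)
Wall sequence: TLBTR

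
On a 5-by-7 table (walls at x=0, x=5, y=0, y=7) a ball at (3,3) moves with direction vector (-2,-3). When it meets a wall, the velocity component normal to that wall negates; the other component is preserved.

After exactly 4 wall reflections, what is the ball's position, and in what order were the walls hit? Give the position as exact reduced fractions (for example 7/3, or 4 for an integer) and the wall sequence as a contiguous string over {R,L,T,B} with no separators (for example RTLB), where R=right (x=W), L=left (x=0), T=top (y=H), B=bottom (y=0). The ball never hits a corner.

1. t=1 → B at (1,0); v=(-2,3)
2. t=1/2 → L at (0,3/2); v=(2,3)
3. t=11/6 → T at (11/3,7); v=(2,-3)
4. t=2/3 → R at (5,5); v=(-2,-3)

Final position: (5,5)
Wall sequence: BLTR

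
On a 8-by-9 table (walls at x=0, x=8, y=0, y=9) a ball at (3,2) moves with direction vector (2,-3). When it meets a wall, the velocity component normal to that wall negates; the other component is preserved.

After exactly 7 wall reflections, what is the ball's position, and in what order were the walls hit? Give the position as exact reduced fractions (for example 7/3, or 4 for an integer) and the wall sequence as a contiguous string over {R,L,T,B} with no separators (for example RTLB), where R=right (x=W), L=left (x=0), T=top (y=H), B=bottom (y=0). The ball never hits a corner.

1. t=2/3 → B at (13/3,0); v=(2,3)
2. t=11/6 → R at (8,11/2); v=(-2,3)
3. t=7/6 → T at (17/3,9); v=(-2,-3)
4. t=17/6 → L at (0,1/2); v=(2,-3)
5. t=1/6 → B at (1/3,0); v=(2,3)
6. t=3 → T at (19/3,9); v=(2,-3)
7. t=5/6 → R at (8,13/2); v=(-2,-3)

Final position: (8,13/2)
Wall sequence: BRTLBTR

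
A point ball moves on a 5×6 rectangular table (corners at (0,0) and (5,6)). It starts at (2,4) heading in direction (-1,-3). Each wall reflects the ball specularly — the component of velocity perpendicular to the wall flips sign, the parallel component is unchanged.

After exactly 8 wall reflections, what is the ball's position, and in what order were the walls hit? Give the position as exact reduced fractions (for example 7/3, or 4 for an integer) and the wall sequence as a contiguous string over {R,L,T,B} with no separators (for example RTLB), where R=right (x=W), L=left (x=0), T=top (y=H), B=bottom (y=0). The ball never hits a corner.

Final position: (2/3,6)
Wall sequence: BLTBRTBT

1. t=4/3 → B at (2/3,0); v=(-1,3)
2. t=2/3 → L at (0,2); v=(1,3)
3. t=4/3 → T at (4/3,6); v=(1,-3)
4. t=2 → B at (10/3,0); v=(1,3)
5. t=5/3 → R at (5,5); v=(-1,3)
6. t=1/3 → T at (14/3,6); v=(-1,-3)
7. t=2 → B at (8/3,0); v=(-1,3)
8. t=2 → T at (2/3,6); v=(-1,-3)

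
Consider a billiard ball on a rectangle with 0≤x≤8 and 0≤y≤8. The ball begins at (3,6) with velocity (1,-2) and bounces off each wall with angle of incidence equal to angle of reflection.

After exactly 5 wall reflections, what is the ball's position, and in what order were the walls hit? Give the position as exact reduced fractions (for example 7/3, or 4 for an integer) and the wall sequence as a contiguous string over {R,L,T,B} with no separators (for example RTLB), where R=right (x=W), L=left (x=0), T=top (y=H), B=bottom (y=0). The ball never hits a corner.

Final position: (0,4)
Wall sequence: BRTBL

1. t=3 → B at (6,0); v=(1,2)
2. t=2 → R at (8,4); v=(-1,2)
3. t=2 → T at (6,8); v=(-1,-2)
4. t=4 → B at (2,0); v=(-1,2)
5. t=2 → L at (0,4); v=(1,2)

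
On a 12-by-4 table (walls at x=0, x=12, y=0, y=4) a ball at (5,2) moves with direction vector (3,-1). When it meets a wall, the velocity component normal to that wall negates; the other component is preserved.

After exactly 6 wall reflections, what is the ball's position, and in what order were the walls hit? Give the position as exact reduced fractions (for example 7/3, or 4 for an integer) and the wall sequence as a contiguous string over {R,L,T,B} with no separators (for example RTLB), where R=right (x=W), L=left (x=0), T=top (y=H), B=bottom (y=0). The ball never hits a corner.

Final position: (12,1/3)
Wall sequence: BRTLBR

1. t=2 → B at (11,0); v=(3,1)
2. t=1/3 → R at (12,1/3); v=(-3,1)
3. t=11/3 → T at (1,4); v=(-3,-1)
4. t=1/3 → L at (0,11/3); v=(3,-1)
5. t=11/3 → B at (11,0); v=(3,1)
6. t=1/3 → R at (12,1/3); v=(-3,1)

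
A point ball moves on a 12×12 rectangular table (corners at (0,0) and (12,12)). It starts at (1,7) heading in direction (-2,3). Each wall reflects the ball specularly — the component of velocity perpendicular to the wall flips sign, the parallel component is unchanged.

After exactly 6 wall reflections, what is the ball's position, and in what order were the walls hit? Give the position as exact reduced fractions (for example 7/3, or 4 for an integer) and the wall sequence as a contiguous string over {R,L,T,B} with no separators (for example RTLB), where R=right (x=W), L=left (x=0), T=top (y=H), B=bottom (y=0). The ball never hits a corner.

1. t=1/2 → L at (0,17/2); v=(2,3)
2. t=7/6 → T at (7/3,12); v=(2,-3)
3. t=4 → B at (31/3,0); v=(2,3)
4. t=5/6 → R at (12,5/2); v=(-2,3)
5. t=19/6 → T at (17/3,12); v=(-2,-3)
6. t=17/6 → L at (0,7/2); v=(2,-3)

Final position: (0,7/2)
Wall sequence: LTBRTL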